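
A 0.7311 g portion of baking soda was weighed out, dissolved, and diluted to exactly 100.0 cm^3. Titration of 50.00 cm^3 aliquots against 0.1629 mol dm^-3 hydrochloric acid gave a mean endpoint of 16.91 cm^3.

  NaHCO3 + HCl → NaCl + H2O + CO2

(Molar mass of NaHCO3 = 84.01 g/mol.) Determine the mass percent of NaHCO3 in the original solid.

n(HCl) per titration = 0.01691 × 0.1629 = 2.755 × 10^-3 mol
n(NaHCO3) in each aliquot = 2.755 × 10^-3 mol (1:1 ratio)
n(NaHCO3) in the whole flask = 2.755 × 10^-3 × 100.0/50.00 = 5.509 × 10^-3 mol
mass of NaHCO3 = 5.509 × 10^-3 × 84.01 = 0.4628 g
% NaHCO3 = 0.4628 / 0.7311 × 100 = 63.31 %

63.31 %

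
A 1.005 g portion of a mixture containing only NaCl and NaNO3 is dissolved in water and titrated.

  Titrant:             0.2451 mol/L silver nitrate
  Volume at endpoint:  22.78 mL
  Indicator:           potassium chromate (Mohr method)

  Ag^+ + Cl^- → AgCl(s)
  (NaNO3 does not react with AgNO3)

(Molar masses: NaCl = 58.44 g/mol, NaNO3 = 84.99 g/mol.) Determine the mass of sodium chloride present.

n(AgNO3) = 0.02278 × 0.2451 = 5.583 × 10^-3 mol
Let x = n(NaCl), y = n(NaNO3).
Titrant: 1x = 5.583 × 10^-3;  mass: 58.44x + 84.99y = 1.005
Solving, x = 5.583 × 10^-3 mol, y = 7.986 × 10^-3 mol
mass of NaCl = 5.583 × 10^-3 × 58.44 = 0.3263 g

0.3263 g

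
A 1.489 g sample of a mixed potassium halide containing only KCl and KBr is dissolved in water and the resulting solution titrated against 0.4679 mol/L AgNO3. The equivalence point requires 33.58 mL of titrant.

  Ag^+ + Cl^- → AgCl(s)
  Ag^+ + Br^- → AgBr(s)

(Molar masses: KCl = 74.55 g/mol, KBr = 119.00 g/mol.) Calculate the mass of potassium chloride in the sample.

n(AgNO3) = 0.03358 × 0.4679 = 0.01571 mol
Let x = n(KCl), y = n(KBr).
Titrant: 1x + 1y = 0.01571;  mass: 74.55x + 119.00y = 1.489
Solving, x = 8.566 × 10^-3 mol, y = 7.147 × 10^-3 mol
mass of KCl = 8.566 × 10^-3 × 74.55 = 0.6386 g

0.6386 g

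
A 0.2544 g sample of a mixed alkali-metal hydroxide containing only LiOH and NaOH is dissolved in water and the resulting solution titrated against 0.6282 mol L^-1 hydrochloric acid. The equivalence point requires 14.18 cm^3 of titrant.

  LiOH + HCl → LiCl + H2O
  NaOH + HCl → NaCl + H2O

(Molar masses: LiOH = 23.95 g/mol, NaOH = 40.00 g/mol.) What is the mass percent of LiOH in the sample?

59.78 %

n(HCl) = 0.01418 × 0.6282 = 8.908 × 10^-3 mol
Let x = n(LiOH), y = n(NaOH).
Titrant: 1x + 1y = 8.908 × 10^-3;  mass: 23.95x + 40.00y = 0.2544
Solving, x = 6.350 × 10^-3 mol, y = 2.558 × 10^-3 mol
mass of LiOH = 6.350 × 10^-3 × 23.95 = 0.1521 g
% LiOH = 0.1521 / 0.2544 × 100 = 59.78 %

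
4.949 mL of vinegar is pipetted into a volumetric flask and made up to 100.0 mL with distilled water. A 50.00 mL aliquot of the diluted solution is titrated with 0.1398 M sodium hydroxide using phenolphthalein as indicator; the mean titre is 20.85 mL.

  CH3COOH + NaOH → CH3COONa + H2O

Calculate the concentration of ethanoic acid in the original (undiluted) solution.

1.178 M

n(NaOH) = 0.02085 × 0.1398 = 2.915 × 10^-3 mol
n(CH3COOH) in the aliquot = 2.915 × 10^-3 mol (1:1 ratio)
[CH3COOH]_dilute = 2.915 × 10^-3 / 0.05000 = 0.05830 mol/L
Dilution factor = 100.0 / 4.949 = 20.21
[CH3COOH]_stock = 0.05830 × 20.21 = 1.178 mol/L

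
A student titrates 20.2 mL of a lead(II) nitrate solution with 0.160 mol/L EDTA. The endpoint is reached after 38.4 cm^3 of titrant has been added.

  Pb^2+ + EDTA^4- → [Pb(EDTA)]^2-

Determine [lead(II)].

n(EDTA) = 0.0384 L × 0.160 mol/L = 6.14 × 10^-3 mol
n(Pb2+) = 6.14 × 10^-3 mol (1:1 mole ratio)
[Pb2+] = 6.14 × 10^-3 mol / 0.0202 L = 0.304 mol/L

0.304 mol/L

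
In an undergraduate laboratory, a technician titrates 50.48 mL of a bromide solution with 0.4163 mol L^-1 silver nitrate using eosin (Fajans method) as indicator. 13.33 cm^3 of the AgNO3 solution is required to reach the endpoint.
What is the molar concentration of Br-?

Ag^+ + Br^- → AgBr(s)
n(AgNO3) = 0.01333 L × 0.4163 mol/L = 5.549 × 10^-3 mol
n(Br-) = 5.549 × 10^-3 mol (1:1 mole ratio)
[Br-] = 5.549 × 10^-3 mol / 0.05048 L = 0.1099 mol/L

0.1099 mol/L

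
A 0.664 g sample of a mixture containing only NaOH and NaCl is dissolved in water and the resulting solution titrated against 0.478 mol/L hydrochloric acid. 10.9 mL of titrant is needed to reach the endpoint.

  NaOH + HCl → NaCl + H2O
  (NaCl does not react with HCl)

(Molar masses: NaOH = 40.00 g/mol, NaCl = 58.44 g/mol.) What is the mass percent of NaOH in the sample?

31.4 %

n(HCl) = 0.0109 × 0.478 = 5.21 × 10^-3 mol
Let x = n(NaOH), y = n(NaCl).
Titrant: 1x = 5.21 × 10^-3;  mass: 40.00x + 58.44y = 0.664
Solving, x = 5.21 × 10^-3 mol, y = 7.80 × 10^-3 mol
mass of NaOH = 5.21 × 10^-3 × 40.00 = 0.208 g
% NaOH = 0.208 / 0.664 × 100 = 31.4 %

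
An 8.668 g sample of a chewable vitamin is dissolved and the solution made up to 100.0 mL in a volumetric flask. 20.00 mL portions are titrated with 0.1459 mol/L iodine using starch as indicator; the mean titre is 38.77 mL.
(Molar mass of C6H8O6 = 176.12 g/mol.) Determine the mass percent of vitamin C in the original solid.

C6H8O6 + I2 → C6H6O6 + 2 HI
n(I2) per titration = 0.03877 × 0.1459 = 5.657 × 10^-3 mol
n(C6H8O6) in each aliquot = 5.657 × 10^-3 mol (1:1 ratio)
n(C6H8O6) in the whole flask = 5.657 × 10^-3 × 100.0/20.00 = 0.02828 mol
mass of C6H8O6 = 0.02828 × 176.12 = 4.981 g
% C6H8O6 = 4.981 / 8.668 × 100 = 57.47 %

57.47 %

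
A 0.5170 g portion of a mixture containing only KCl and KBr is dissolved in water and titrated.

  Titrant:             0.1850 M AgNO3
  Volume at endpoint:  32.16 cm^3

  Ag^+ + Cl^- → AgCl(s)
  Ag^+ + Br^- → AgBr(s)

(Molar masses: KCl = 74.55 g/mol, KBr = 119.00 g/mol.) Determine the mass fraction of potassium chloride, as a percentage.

n(AgNO3) = 0.03216 × 0.1850 = 5.950 × 10^-3 mol
Let x = n(KCl), y = n(KBr).
Titrant: 1x + 1y = 5.950 × 10^-3;  mass: 74.55x + 119.00y = 0.5170
Solving, x = 4.297 × 10^-3 mol, y = 1.653 × 10^-3 mol
mass of KCl = 4.297 × 10^-3 × 74.55 = 0.3203 g
% KCl = 0.3203 / 0.5170 × 100 = 61.96 %

61.96 %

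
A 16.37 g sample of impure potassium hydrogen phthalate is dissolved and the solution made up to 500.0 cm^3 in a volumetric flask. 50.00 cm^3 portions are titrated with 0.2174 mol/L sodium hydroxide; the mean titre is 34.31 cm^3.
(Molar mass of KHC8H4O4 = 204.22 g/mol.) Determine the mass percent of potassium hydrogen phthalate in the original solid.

KHC8H4O4 + NaOH → KNaC8H4O4 + H2O
n(NaOH) per titration = 0.03431 × 0.2174 = 7.459 × 10^-3 mol
n(KHC8H4O4) in each aliquot = 7.459 × 10^-3 mol (1:1 ratio)
n(KHC8H4O4) in the whole flask = 7.459 × 10^-3 × 500.0/50.00 = 0.07459 mol
mass of KHC8H4O4 = 0.07459 × 204.22 = 15.23 g
% KHC8H4O4 = 15.23 / 16.37 × 100 = 93.05 %

93.05 %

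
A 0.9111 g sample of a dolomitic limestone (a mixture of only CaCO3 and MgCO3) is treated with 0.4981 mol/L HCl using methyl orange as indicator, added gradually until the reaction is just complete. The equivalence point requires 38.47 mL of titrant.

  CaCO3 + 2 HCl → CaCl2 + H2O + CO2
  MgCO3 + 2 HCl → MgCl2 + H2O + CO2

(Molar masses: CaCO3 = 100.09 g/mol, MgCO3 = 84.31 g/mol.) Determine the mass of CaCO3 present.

n(HCl) = 0.03847 × 0.4981 = 0.01916 mol
Let x = n(CaCO3), y = n(MgCO3).
Titrant: 2x + 2y = 0.01916;  mass: 100.09x + 84.31y = 0.9111
Solving, x = 6.548 × 10^-3 mol, y = 3.033 × 10^-3 mol
mass of CaCO3 = 6.548 × 10^-3 × 100.09 = 0.6554 g

0.6554 g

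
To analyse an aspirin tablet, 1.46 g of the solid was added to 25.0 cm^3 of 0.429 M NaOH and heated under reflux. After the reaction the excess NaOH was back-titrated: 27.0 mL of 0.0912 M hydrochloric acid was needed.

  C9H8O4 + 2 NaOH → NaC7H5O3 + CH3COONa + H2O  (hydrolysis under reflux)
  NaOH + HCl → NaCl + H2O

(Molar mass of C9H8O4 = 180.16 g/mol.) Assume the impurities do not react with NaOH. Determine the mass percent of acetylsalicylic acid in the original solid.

51.0 %

n(NaOH) added = 0.0250 × 0.429 = 0.0107 mol
n(HCl) used in back-titration = 0.0270 × 0.0912 = 2.46 × 10^-3 mol
n(NaOH) left over = 2.46 × 10^-3 mol (1:1 ratio)
n(NaOH) consumed by analyte = 0.0107 − 2.46 × 10^-3 = 8.26 × 10^-3 mol
From the 1:2 ratio, n(C9H8O4) = 1/2 × 8.26 × 10^-3 = 4.13 × 10^-3 mol
mass of C9H8O4 = 4.13 × 10^-3 × 180.16 = 0.744 g
% C9H8O4 = 0.744 / 1.46 × 100 = 51.0 %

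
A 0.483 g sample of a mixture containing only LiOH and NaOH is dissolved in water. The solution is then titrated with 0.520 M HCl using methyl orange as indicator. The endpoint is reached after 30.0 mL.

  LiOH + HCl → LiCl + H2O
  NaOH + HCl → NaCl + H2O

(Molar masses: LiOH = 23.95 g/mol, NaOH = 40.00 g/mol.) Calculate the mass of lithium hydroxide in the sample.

n(HCl) = 0.0300 × 0.520 = 0.0156 mol
Let x = n(LiOH), y = n(NaOH).
Titrant: 1x + 1y = 0.0156;  mass: 23.95x + 40.00y = 0.483
Solving, x = 8.79 × 10^-3 mol, y = 6.81 × 10^-3 mol
mass of LiOH = 8.79 × 10^-3 × 23.95 = 0.210 g

0.210 g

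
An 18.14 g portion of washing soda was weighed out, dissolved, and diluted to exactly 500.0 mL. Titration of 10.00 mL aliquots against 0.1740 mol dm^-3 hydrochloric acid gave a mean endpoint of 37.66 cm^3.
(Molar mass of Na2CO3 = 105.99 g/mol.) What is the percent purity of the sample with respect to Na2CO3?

95.72 %

Na2CO3 + 2 HCl → 2 NaCl + H2O + CO2
n(HCl) per titration = 0.03766 × 0.1740 = 6.553 × 10^-3 mol
From the 1:2 ratio, n(Na2CO3) in each aliquot = 1/2 × 6.553 × 10^-3 = 3.276 × 10^-3 mol
n(Na2CO3) in the whole flask = 3.276 × 10^-3 × 500.0/10.00 = 0.1638 mol
mass of Na2CO3 = 0.1638 × 105.99 = 17.36 g
% Na2CO3 = 17.36 / 18.14 × 100 = 95.72 %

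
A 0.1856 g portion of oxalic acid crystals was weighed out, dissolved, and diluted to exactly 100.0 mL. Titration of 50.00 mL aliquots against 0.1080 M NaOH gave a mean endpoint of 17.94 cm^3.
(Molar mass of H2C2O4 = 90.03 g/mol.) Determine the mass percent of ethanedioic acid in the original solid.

H2C2O4 + 2 NaOH → Na2C2O4 + 2 H2O
n(NaOH) per titration = 0.01794 × 0.1080 = 1.938 × 10^-3 mol
From the 1:2 ratio, n(H2C2O4) in each aliquot = 1/2 × 1.938 × 10^-3 = 9.688 × 10^-4 mol
n(H2C2O4) in the whole flask = 9.688 × 10^-4 × 100.0/50.00 = 1.938 × 10^-3 mol
mass of H2C2O4 = 1.938 × 10^-3 × 90.03 = 0.1744 g
% H2C2O4 = 0.1744 / 0.1856 × 100 = 93.98 %

93.98 %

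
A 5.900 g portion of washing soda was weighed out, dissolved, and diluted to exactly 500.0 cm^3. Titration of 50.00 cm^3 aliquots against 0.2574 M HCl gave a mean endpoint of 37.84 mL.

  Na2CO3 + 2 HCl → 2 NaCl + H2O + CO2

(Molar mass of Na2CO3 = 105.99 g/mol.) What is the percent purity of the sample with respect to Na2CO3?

87.49 %

n(HCl) per titration = 0.03784 × 0.2574 = 9.740 × 10^-3 mol
From the 1:2 ratio, n(Na2CO3) in each aliquot = 1/2 × 9.740 × 10^-3 = 4.870 × 10^-3 mol
n(Na2CO3) in the whole flask = 4.870 × 10^-3 × 500.0/50.00 = 0.04870 mol
mass of Na2CO3 = 0.04870 × 105.99 = 5.162 g
% Na2CO3 = 5.162 / 5.900 × 100 = 87.49 %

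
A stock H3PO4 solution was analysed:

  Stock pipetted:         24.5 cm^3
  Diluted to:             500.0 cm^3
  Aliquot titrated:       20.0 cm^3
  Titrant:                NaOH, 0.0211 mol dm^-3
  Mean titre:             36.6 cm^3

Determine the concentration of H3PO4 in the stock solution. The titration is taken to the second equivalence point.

0.394 mol/L

H3PO4 + 2 NaOH → Na2HPO4 + 2 H2O
n(NaOH) = 0.0366 × 0.0211 = 7.72 × 10^-4 mol
From the 1:2 ratio, n(H3PO4) in the aliquot = 1/2 × 7.72 × 10^-4 = 3.86 × 10^-4 mol
[H3PO4]_dilute = 3.86 × 10^-4 / 0.0200 = 0.0193 mol/L
Dilution factor = 500.0 / 24.5 = 20.41
[H3PO4]_stock = 0.0193 × 20.41 = 0.394 mol/L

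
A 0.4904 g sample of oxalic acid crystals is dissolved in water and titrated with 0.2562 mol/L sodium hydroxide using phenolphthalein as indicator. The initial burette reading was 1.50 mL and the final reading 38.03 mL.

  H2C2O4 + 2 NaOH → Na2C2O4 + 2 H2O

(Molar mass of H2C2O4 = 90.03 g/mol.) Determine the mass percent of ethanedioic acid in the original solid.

85.91 %

n(NaOH) = 0.03653 L × 0.2562 mol/L = 9.359 × 10^-3 mol
From the 1:2 ratio, n(H2C2O4) = 1/2 × 9.359 × 10^-3 = 4.679 × 10^-3 mol
mass of H2C2O4 = 4.679 × 10^-3 × 90.03 g/mol = 0.4213 g
% H2C2O4 = 0.4213 / 0.4904 × 100 = 85.91 %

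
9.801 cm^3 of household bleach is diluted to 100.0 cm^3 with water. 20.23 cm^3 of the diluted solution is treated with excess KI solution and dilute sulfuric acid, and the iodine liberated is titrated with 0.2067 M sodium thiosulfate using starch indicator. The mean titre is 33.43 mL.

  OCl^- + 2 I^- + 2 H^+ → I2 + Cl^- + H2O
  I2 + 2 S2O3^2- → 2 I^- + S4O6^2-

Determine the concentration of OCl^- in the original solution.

n(S2O3^2-) = 0.03343 × 0.2067 = 6.910 × 10^-3 mol
n(I2) = n(S2O3^2-)/2 = 3.455 × 10^-3 mol
n(OCl^-) in the aliquot = 3.455 × 10^-3 mol (1:1 ratio)
[OCl^-]_dilute = 3.455 × 10^-3 / 0.02023 = 0.1708 mol/L
[OCl^-]_original = 0.1708 × 100.0/9.801 = 1.743 mol/L

1.743 M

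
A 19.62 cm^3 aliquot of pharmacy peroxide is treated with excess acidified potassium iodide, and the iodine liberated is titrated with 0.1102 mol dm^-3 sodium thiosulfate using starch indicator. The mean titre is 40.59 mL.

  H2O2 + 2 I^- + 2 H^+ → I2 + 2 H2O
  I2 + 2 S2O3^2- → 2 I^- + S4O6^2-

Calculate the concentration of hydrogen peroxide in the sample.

0.1140 mol/L

n(S2O3^2-) = 0.04059 × 0.1102 = 4.473 × 10^-3 mol
n(I2) = n(S2O3^2-)/2 = 2.237 × 10^-3 mol
n(H2O2) in the aliquot = 2.237 × 10^-3 mol (1:1 ratio)
[H2O2] = 2.237 × 10^-3 / 0.01962 = 0.1140 mol/L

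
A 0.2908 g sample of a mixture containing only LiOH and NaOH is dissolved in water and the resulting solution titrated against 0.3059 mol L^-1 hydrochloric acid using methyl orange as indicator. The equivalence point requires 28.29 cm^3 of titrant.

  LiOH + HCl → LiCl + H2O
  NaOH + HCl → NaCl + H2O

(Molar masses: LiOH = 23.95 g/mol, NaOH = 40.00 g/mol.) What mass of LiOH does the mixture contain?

n(HCl) = 0.02829 × 0.3059 = 8.654 × 10^-3 mol
Let x = n(LiOH), y = n(NaOH).
Titrant: 1x + 1y = 8.654 × 10^-3;  mass: 23.95x + 40.00y = 0.2908
Solving, x = 3.449 × 10^-3 mol, y = 5.205 × 10^-3 mol
mass of LiOH = 3.449 × 10^-3 × 23.95 = 0.08260 g

0.08260 g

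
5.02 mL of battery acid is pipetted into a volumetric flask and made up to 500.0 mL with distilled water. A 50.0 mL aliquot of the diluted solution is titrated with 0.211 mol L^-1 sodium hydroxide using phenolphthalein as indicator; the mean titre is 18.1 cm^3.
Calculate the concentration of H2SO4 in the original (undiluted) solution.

3.80 mol/L

H2SO4 + 2 NaOH → Na2SO4 + 2 H2O
n(NaOH) = 0.0181 × 0.211 = 3.82 × 10^-3 mol
From the 1:2 ratio, n(H2SO4) in the aliquot = 1/2 × 3.82 × 10^-3 = 1.91 × 10^-3 mol
[H2SO4]_dilute = 1.91 × 10^-3 / 0.0500 = 0.0382 mol/L
Dilution factor = 500.0 / 5.02 = 99.60
[H2SO4]_stock = 0.0382 × 99.60 = 3.80 mol/L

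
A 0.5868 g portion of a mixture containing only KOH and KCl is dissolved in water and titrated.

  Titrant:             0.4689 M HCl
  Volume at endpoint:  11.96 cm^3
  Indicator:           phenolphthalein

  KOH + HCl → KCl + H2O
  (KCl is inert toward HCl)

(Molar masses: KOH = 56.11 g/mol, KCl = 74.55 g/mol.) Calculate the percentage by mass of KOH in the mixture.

n(HCl) = 0.01196 × 0.4689 = 5.608 × 10^-3 mol
Let x = n(KOH), y = n(KCl).
Titrant: 1x = 5.608 × 10^-3;  mass: 56.11x + 74.55y = 0.5868
Solving, x = 5.608 × 10^-3 mol, y = 3.650 × 10^-3 mol
mass of KOH = 5.608 × 10^-3 × 56.11 = 0.3147 g
% KOH = 0.3147 / 0.5868 × 100 = 53.62 %

53.62 %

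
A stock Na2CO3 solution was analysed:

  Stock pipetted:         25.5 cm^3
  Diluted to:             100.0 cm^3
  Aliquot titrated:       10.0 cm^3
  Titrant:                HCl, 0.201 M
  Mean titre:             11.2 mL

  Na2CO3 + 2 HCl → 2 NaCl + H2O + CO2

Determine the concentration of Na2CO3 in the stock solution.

n(HCl) = 0.0112 × 0.201 = 2.25 × 10^-3 mol
From the 1:2 ratio, n(Na2CO3) in the aliquot = 1/2 × 2.25 × 10^-3 = 1.13 × 10^-3 mol
[Na2CO3]_dilute = 1.13 × 10^-3 / 0.0100 = 0.113 mol/L
Dilution factor = 100.0 / 25.5 = 3.922
[Na2CO3]_stock = 0.113 × 3.922 = 0.441 mol/L

0.441 M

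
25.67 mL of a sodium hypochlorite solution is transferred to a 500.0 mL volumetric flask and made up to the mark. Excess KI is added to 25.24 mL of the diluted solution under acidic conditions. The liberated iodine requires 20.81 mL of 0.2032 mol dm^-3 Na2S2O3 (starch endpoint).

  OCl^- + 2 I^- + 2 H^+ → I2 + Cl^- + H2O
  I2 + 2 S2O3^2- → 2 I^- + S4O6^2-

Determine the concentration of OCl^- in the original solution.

n(S2O3^2-) = 0.02081 × 0.2032 = 4.229 × 10^-3 mol
n(I2) = n(S2O3^2-)/2 = 2.114 × 10^-3 mol
n(OCl^-) in the aliquot = 2.114 × 10^-3 mol (1:1 ratio)
[OCl^-]_dilute = 2.114 × 10^-3 / 0.02524 = 0.08377 mol/L
[OCl^-]_original = 0.08377 × 500.0/25.67 = 1.632 mol/L

1.632 mol/L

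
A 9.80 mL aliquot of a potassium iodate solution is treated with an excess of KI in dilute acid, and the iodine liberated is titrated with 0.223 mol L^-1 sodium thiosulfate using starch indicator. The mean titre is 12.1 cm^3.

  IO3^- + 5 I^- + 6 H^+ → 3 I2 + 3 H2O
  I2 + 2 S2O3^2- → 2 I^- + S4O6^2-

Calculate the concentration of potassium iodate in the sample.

0.0459 mol/L

n(S2O3^2-) = 0.0121 × 0.223 = 2.70 × 10^-3 mol
n(I2) = n(S2O3^2-)/2 = 1.35 × 10^-3 mol
From the 1:3 ratio, n(IO3^-) in the aliquot = 1/3 × 1.35 × 10^-3 = 4.50 × 10^-4 mol
[IO3^-] = 4.50 × 10^-4 / 0.00980 = 0.0459 mol/L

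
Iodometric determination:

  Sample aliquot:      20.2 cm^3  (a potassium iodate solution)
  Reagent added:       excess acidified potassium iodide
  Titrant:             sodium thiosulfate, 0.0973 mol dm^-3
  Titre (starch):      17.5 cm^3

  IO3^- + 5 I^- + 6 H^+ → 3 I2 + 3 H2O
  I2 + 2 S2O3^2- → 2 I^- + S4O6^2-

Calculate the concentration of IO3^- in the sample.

0.0140 mol/L

n(S2O3^2-) = 0.0175 × 0.0973 = 1.70 × 10^-3 mol
n(I2) = n(S2O3^2-)/2 = 8.51 × 10^-4 mol
From the 1:3 ratio, n(IO3^-) in the aliquot = 1/3 × 8.51 × 10^-4 = 2.84 × 10^-4 mol
[IO3^-] = 2.84 × 10^-4 / 0.0202 = 0.0140 mol/L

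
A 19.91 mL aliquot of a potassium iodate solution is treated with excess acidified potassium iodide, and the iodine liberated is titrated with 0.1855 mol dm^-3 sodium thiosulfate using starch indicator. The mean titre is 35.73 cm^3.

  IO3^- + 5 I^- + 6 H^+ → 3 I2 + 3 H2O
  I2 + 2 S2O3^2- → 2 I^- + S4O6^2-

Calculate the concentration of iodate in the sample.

0.05548 mol/L

n(S2O3^2-) = 0.03573 × 0.1855 = 6.628 × 10^-3 mol
n(I2) = n(S2O3^2-)/2 = 3.314 × 10^-3 mol
From the 1:3 ratio, n(IO3^-) in the aliquot = 1/3 × 3.314 × 10^-3 = 1.105 × 10^-3 mol
[IO3^-] = 1.105 × 10^-3 / 0.01991 = 0.05548 mol/L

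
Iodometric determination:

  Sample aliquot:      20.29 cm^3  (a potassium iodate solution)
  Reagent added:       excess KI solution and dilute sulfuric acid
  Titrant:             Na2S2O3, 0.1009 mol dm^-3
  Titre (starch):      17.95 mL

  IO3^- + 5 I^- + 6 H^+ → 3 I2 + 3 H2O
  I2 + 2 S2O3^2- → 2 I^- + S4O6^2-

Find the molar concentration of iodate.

0.01488 mol/L

n(S2O3^2-) = 0.01795 × 0.1009 = 1.811 × 10^-3 mol
n(I2) = n(S2O3^2-)/2 = 9.056 × 10^-4 mol
From the 1:3 ratio, n(IO3^-) in the aliquot = 1/3 × 9.056 × 10^-4 = 3.019 × 10^-4 mol
[IO3^-] = 3.019 × 10^-4 / 0.02029 = 0.01488 mol/L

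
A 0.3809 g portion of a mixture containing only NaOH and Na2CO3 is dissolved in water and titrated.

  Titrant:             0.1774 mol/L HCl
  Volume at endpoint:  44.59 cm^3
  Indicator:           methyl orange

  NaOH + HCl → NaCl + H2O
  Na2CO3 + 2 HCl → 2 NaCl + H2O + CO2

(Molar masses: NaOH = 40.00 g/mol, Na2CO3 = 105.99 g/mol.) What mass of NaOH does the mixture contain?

n(HCl) = 0.04459 × 0.1774 = 7.910 × 10^-3 mol
Let x = n(NaOH), y = n(Na2CO3).
Titrant: 1x + 2y = 7.910 × 10^-3;  mass: 40.00x + 105.99y = 0.3809
Solving, x = 2.948 × 10^-3 mol, y = 2.481 × 10^-3 mol
mass of NaOH = 2.948 × 10^-3 × 40.00 = 0.1179 g

0.1179 g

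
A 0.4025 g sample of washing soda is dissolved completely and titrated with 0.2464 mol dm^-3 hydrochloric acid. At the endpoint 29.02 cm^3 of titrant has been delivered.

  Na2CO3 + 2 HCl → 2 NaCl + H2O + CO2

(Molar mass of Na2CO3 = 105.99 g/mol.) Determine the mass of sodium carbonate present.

n(HCl) = 0.02902 L × 0.2464 mol/L = 7.151 × 10^-3 mol
From the 1:2 ratio, n(Na2CO3) = 1/2 × 7.151 × 10^-3 = 3.575 × 10^-3 mol
mass of Na2CO3 = 3.575 × 10^-3 × 105.99 g/mol = 0.3789 g

0.3789 g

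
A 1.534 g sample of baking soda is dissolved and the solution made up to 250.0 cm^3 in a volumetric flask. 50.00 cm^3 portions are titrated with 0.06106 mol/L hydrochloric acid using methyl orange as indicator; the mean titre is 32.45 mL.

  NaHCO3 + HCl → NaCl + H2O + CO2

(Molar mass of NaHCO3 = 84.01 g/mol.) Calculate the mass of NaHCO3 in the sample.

0.8323 g

n(HCl) per titration = 0.03245 × 0.06106 = 1.981 × 10^-3 mol
n(NaHCO3) in each aliquot = 1.981 × 10^-3 mol (1:1 ratio)
n(NaHCO3) in the whole flask = 1.981 × 10^-3 × 250.0/50.00 = 9.907 × 10^-3 mol
mass of NaHCO3 = 9.907 × 10^-3 × 84.01 = 0.8323 g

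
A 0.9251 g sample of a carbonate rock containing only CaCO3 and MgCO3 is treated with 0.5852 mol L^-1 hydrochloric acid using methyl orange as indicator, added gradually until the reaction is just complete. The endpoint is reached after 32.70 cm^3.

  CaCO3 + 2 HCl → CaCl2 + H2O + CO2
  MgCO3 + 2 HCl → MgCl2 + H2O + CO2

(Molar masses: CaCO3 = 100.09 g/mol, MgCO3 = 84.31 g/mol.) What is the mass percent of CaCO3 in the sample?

n(HCl) = 0.03270 × 0.5852 = 0.01914 mol
Let x = n(CaCO3), y = n(MgCO3).
Titrant: 2x + 2y = 0.01914;  mass: 100.09x + 84.31y = 0.9251
Solving, x = 7.504 × 10^-3 mol, y = 2.064 × 10^-3 mol
mass of CaCO3 = 7.504 × 10^-3 × 100.09 = 0.7511 g
% CaCO3 = 0.7511 / 0.9251 × 100 = 81.19 %

81.19 %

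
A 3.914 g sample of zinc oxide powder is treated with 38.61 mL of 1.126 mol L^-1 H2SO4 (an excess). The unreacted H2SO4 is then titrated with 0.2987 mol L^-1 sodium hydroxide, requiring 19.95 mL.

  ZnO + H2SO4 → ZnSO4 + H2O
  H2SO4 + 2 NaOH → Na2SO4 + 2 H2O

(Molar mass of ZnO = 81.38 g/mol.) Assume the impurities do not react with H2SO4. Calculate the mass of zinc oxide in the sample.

n(H2SO4) added = 0.03861 × 1.126 = 0.04347 mol
n(NaOH) used in back-titration = 0.01995 × 0.2987 = 5.959 × 10^-3 mol
From the 1:2 ratio, n(H2SO4) left over = 1/2 × 5.959 × 10^-3 = 2.980 × 10^-3 mol
n(H2SO4) consumed by analyte = 0.04347 − 2.980 × 10^-3 = 0.04050 mol
n(ZnO) = 0.04050 mol (1:1 ratio)
mass of ZnO = 0.04050 × 81.38 = 3.296 g

3.296 g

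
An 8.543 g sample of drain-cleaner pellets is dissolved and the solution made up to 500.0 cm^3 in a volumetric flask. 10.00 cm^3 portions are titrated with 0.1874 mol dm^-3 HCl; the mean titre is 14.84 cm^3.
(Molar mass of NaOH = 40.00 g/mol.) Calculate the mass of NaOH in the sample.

5.562 g

NaOH + HCl → NaCl + H2O
n(HCl) per titration = 0.01484 × 0.1874 = 2.781 × 10^-3 mol
n(NaOH) in each aliquot = 2.781 × 10^-3 mol (1:1 ratio)
n(NaOH) in the whole flask = 2.781 × 10^-3 × 500.0/10.00 = 0.1391 mol
mass of NaOH = 0.1391 × 40.00 = 5.562 g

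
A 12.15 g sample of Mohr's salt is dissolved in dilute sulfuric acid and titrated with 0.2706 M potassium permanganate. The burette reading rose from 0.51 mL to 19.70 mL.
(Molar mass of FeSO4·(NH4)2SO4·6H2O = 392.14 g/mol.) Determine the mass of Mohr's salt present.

10.18 g

MnO4^- + 5 Fe^2+ + 8 H^+ → Mn^2+ + 5 Fe^3+ + 4 H2O
n(KMnO4) = 0.01919 L × 0.2706 mol/L = 5.193 × 10^-3 mol
From the 5:1 ratio, n(FeSO4·(NH4)2SO4·6H2O) = 5/1 × 5.193 × 10^-3 = 0.02596 mol
mass of FeSO4·(NH4)2SO4·6H2O = 0.02596 × 392.14 g/mol = 10.18 g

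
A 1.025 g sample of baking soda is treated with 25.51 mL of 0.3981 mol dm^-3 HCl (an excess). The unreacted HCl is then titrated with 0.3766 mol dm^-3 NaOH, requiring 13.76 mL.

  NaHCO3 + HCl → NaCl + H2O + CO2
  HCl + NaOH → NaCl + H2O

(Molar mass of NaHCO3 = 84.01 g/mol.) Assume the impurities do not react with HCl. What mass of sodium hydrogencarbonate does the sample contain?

n(HCl) added = 0.02551 × 0.3981 = 0.01016 mol
n(NaOH) used in back-titration = 0.01376 × 0.3766 = 5.182 × 10^-3 mol
n(HCl) left over = 5.182 × 10^-3 mol (1:1 ratio)
n(HCl) consumed by analyte = 0.01016 − 5.182 × 10^-3 = 4.974 × 10^-3 mol
n(NaHCO3) = 4.974 × 10^-3 mol (1:1 ratio)
mass of NaHCO3 = 4.974 × 10^-3 × 84.01 = 0.4178 g

0.4178 g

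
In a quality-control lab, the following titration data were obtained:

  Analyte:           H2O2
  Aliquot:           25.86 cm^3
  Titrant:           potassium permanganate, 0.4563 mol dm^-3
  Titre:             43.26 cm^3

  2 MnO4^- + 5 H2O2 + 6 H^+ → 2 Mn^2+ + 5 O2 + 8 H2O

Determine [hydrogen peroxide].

n(KMnO4) = 0.04326 L × 0.4563 mol/L = 0.01974 mol
From the 5:2 mole ratio, n(H2O2) = 5/2 × 0.01974 = 0.04935 mol
[H2O2] = 0.04935 mol / 0.02586 L = 1.908 mol/L

1.908 mol/L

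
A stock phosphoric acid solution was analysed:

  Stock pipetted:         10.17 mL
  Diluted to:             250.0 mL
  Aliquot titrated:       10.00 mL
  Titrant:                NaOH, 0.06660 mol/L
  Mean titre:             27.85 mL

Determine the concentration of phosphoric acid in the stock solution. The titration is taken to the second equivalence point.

2.280 mol/L

H3PO4 + 2 NaOH → Na2HPO4 + 2 H2O
n(NaOH) = 0.02785 × 0.06660 = 1.855 × 10^-3 mol
From the 1:2 ratio, n(H3PO4) in the aliquot = 1/2 × 1.855 × 10^-3 = 9.274 × 10^-4 mol
[H3PO4]_dilute = 9.274 × 10^-4 / 0.01000 = 0.09274 mol/L
Dilution factor = 250.0 / 10.17 = 24.58
[H3PO4]_stock = 0.09274 × 24.58 = 2.280 mol/L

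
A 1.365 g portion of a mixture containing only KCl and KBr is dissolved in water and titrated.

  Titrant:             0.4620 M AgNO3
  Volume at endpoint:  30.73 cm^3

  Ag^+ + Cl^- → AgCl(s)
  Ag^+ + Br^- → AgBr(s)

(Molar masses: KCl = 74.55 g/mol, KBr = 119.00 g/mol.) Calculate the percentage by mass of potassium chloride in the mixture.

n(AgNO3) = 0.03073 × 0.4620 = 0.01420 mol
Let x = n(KCl), y = n(KBr).
Titrant: 1x + 1y = 0.01420;  mass: 74.55x + 119.00y = 1.365
Solving, x = 7.300 × 10^-3 mol, y = 6.898 × 10^-3 mol
mass of KCl = 7.300 × 10^-3 × 74.55 = 0.5442 g
% KCl = 0.5442 / 1.365 × 100 = 39.87 %

39.87 %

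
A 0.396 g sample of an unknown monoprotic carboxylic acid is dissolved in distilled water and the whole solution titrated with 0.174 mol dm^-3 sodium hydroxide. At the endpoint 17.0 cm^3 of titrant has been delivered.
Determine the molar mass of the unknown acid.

134 g/mol

n(NaOH) = 0.0170 L × 0.174 mol/L = 2.96 × 10^-3 mol
n(HA) = 2.96 × 10^-3 mol (1:1 ratio)
M = m / n = 0.396 g / 2.96 × 10^-3 mol = 134 g/mol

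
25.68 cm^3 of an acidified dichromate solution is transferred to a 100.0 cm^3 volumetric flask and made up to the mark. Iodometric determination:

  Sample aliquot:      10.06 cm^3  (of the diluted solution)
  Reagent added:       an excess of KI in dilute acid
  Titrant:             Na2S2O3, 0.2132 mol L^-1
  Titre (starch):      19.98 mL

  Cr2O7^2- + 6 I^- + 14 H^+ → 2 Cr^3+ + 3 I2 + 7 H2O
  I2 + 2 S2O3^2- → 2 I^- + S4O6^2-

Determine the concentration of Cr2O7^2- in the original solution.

0.2748 mol/L

n(S2O3^2-) = 0.01998 × 0.2132 = 4.260 × 10^-3 mol
n(I2) = n(S2O3^2-)/2 = 2.130 × 10^-3 mol
From the 1:3 ratio, n(Cr2O7^2-) in the aliquot = 1/3 × 2.130 × 10^-3 = 7.100 × 10^-4 mol
[Cr2O7^2-]_dilute = 7.100 × 10^-4 / 0.01006 = 0.07057 mol/L
[Cr2O7^2-]_original = 0.07057 × 100.0/25.68 = 0.2748 mol/L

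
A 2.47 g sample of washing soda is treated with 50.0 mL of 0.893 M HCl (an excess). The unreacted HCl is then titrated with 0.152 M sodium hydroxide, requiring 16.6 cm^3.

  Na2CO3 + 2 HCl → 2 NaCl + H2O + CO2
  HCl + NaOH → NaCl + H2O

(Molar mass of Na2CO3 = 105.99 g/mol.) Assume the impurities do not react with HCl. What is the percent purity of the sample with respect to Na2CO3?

n(HCl) added = 0.0500 × 0.893 = 0.0446 mol
n(NaOH) used in back-titration = 0.0166 × 0.152 = 2.52 × 10^-3 mol
n(HCl) left over = 2.52 × 10^-3 mol (1:1 ratio)
n(HCl) consumed by analyte = 0.0446 − 2.52 × 10^-3 = 0.0421 mol
From the 1:2 ratio, n(Na2CO3) = 1/2 × 0.0421 = 0.0211 mol
mass of Na2CO3 = 0.0211 × 105.99 = 2.23 g
% Na2CO3 = 2.23 / 2.47 × 100 = 90.4 %

90.4 %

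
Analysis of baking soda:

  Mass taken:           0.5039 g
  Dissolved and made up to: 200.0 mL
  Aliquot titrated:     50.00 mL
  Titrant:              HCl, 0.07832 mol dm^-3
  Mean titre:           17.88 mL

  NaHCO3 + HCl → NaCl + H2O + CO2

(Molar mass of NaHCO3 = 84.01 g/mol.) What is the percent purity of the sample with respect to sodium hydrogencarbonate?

93.39 %

n(HCl) per titration = 0.01788 × 0.07832 = 1.400 × 10^-3 mol
n(NaHCO3) in each aliquot = 1.400 × 10^-3 mol (1:1 ratio)
n(NaHCO3) in the whole flask = 1.400 × 10^-3 × 200.0/50.00 = 5.601 × 10^-3 mol
mass of NaHCO3 = 5.601 × 10^-3 × 84.01 = 0.4706 g
% NaHCO3 = 0.4706 / 0.5039 × 100 = 93.39 %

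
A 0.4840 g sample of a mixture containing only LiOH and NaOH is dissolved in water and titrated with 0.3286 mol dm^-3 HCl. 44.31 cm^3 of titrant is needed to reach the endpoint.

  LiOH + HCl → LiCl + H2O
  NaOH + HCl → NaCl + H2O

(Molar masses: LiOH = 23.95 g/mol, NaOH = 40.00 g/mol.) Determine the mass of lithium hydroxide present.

0.1468 g

n(HCl) = 0.04431 × 0.3286 = 0.01456 mol
Let x = n(LiOH), y = n(NaOH).
Titrant: 1x + 1y = 0.01456;  mass: 23.95x + 40.00y = 0.4840
Solving, x = 6.132 × 10^-3 mol, y = 8.429 × 10^-3 mol
mass of LiOH = 6.132 × 10^-3 × 23.95 = 0.1468 g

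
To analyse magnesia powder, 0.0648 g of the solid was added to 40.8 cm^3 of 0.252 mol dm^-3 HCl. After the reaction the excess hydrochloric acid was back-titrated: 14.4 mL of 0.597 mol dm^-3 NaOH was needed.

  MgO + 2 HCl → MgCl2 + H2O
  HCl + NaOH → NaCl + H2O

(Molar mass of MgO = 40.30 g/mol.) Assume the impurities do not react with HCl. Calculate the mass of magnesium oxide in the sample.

n(HCl) added = 0.0408 × 0.252 = 0.0103 mol
n(NaOH) used in back-titration = 0.0144 × 0.597 = 8.60 × 10^-3 mol
n(HCl) left over = 8.60 × 10^-3 mol (1:1 ratio)
n(HCl) consumed by analyte = 0.0103 − 8.60 × 10^-3 = 1.68 × 10^-3 mol
From the 1:2 ratio, n(MgO) = 1/2 × 1.68 × 10^-3 = 8.42 × 10^-4 mol
mass of MgO = 8.42 × 10^-4 × 40.30 = 0.0339 g

0.0339 g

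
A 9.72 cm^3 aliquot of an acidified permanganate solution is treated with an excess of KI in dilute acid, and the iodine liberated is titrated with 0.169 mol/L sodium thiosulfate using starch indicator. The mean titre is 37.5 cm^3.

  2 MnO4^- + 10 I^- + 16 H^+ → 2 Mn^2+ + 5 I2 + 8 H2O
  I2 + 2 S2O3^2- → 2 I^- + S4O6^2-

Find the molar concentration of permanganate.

0.130 mol/L

n(S2O3^2-) = 0.0375 × 0.169 = 6.34 × 10^-3 mol
n(I2) = n(S2O3^2-)/2 = 3.17 × 10^-3 mol
From the 2:5 ratio, n(MnO4^-) in the aliquot = 2/5 × 3.17 × 10^-3 = 1.27 × 10^-3 mol
[MnO4^-] = 1.27 × 10^-3 / 0.00972 = 0.130 mol/L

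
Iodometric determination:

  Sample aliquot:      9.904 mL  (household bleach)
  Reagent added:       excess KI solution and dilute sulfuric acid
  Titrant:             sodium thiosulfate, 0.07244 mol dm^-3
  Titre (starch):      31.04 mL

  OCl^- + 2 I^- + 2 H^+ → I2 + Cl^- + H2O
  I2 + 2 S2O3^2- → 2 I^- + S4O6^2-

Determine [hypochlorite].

0.1135 mol/L

n(S2O3^2-) = 0.03104 × 0.07244 = 2.249 × 10^-3 mol
n(I2) = n(S2O3^2-)/2 = 1.124 × 10^-3 mol
n(OCl^-) in the aliquot = 1.124 × 10^-3 mol (1:1 ratio)
[OCl^-] = 1.124 × 10^-3 / 0.009904 = 0.1135 mol/L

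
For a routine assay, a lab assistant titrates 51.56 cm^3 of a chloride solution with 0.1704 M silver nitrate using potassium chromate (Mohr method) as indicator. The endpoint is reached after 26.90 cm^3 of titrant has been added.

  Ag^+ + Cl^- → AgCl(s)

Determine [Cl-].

0.08890 M

n(AgNO3) = 0.02690 L × 0.1704 mol/L = 4.584 × 10^-3 mol
n(Cl-) = 4.584 × 10^-3 mol (1:1 mole ratio)
[Cl-] = 4.584 × 10^-3 mol / 0.05156 L = 0.08890 mol/L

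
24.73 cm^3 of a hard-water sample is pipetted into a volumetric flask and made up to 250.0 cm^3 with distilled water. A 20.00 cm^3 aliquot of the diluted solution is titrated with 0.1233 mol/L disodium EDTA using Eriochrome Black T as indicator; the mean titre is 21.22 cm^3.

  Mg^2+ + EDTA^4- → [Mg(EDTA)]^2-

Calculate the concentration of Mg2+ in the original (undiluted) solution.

1.322 mol/L

n(EDTA) = 0.02122 × 0.1233 = 2.616 × 10^-3 mol
n(Mg2+) in the aliquot = 2.616 × 10^-3 mol (1:1 ratio)
[Mg2+]_dilute = 2.616 × 10^-3 / 0.02000 = 0.1308 mol/L
Dilution factor = 250.0 / 24.73 = 10.11
[Mg2+]_stock = 0.1308 × 10.11 = 1.322 mol/L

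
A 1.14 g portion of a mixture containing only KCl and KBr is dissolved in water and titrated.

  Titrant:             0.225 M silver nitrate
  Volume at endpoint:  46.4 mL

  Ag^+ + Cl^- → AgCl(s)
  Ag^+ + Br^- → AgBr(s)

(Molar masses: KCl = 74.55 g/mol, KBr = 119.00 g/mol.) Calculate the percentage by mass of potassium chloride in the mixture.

n(AgNO3) = 0.0464 × 0.225 = 0.0104 mol
Let x = n(KCl), y = n(KBr).
Titrant: 1x + 1y = 0.0104;  mass: 74.55x + 119.00y = 1.14
Solving, x = 2.30 × 10^-3 mol, y = 8.14 × 10^-3 mol
mass of KCl = 2.30 × 10^-3 × 74.55 = 0.172 g
% KCl = 0.172 / 1.14 × 100 = 15.1 %

15.1 %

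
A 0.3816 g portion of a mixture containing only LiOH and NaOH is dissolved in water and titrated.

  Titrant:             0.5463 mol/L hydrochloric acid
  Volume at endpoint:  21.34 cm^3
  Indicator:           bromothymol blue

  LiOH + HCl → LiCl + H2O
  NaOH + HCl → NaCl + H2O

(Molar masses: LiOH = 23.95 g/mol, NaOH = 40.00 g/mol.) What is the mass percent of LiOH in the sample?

n(HCl) = 0.02134 × 0.5463 = 0.01166 mol
Let x = n(LiOH), y = n(NaOH).
Titrant: 1x + 1y = 0.01166;  mass: 23.95x + 40.00y = 0.3816
Solving, x = 5.279 × 10^-3 mol, y = 6.379 × 10^-3 mol
mass of LiOH = 5.279 × 10^-3 × 23.95 = 0.1264 g
% LiOH = 0.1264 / 0.3816 × 100 = 33.13 %

33.13 %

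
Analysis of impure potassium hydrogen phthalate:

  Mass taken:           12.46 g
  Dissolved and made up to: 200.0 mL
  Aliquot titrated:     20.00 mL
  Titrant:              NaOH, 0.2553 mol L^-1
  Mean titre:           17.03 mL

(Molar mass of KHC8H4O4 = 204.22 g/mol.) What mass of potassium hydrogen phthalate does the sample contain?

KHC8H4O4 + NaOH → KNaC8H4O4 + H2O
n(NaOH) per titration = 0.01703 × 0.2553 = 4.348 × 10^-3 mol
n(KHC8H4O4) in each aliquot = 4.348 × 10^-3 mol (1:1 ratio)
n(KHC8H4O4) in the whole flask = 4.348 × 10^-3 × 200.0/20.00 = 0.04348 mol
mass of KHC8H4O4 = 0.04348 × 204.22 = 8.879 g

8.879 g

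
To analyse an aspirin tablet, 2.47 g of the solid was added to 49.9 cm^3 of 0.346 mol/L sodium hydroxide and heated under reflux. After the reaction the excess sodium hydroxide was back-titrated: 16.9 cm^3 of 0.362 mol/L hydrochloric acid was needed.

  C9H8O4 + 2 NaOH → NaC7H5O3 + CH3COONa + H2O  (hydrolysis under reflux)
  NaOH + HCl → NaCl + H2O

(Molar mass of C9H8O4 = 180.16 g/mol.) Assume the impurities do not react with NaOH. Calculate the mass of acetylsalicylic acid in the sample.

n(NaOH) added = 0.0499 × 0.346 = 0.0173 mol
n(HCl) used in back-titration = 0.0169 × 0.362 = 6.12 × 10^-3 mol
n(NaOH) left over = 6.12 × 10^-3 mol (1:1 ratio)
n(NaOH) consumed by analyte = 0.0173 − 6.12 × 10^-3 = 0.0111 mol
From the 1:2 ratio, n(C9H8O4) = 1/2 × 0.0111 = 5.57 × 10^-3 mol
mass of C9H8O4 = 5.57 × 10^-3 × 180.16 = 1.00 g

1.00 g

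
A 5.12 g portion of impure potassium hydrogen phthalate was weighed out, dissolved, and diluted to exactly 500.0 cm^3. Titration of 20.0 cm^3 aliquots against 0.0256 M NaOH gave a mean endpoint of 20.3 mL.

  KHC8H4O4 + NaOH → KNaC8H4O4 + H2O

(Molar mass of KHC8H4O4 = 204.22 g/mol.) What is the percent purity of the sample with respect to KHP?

51.8 %

n(NaOH) per titration = 0.0203 × 0.0256 = 5.20 × 10^-4 mol
n(KHC8H4O4) in each aliquot = 5.20 × 10^-4 mol (1:1 ratio)
n(KHC8H4O4) in the whole flask = 5.20 × 10^-4 × 500.0/20.0 = 0.0130 mol
mass of KHC8H4O4 = 0.0130 × 204.22 = 2.65 g
% KHC8H4O4 = 2.65 / 5.12 × 100 = 51.8 %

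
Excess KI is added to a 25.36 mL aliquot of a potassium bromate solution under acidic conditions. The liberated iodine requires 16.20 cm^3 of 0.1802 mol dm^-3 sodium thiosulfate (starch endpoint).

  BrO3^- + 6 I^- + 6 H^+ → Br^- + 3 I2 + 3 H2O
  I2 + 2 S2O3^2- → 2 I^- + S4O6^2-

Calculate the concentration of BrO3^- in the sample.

0.01919 mol/L

n(S2O3^2-) = 0.01620 × 0.1802 = 2.919 × 10^-3 mol
n(I2) = n(S2O3^2-)/2 = 1.460 × 10^-3 mol
From the 1:3 ratio, n(BrO3^-) in the aliquot = 1/3 × 1.460 × 10^-3 = 4.865 × 10^-4 mol
[BrO3^-] = 4.865 × 10^-4 / 0.02536 = 0.01919 mol/L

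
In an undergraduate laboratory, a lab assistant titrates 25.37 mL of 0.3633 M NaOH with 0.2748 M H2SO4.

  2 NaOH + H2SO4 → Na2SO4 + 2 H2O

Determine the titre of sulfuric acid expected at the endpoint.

n(NaOH) = 0.02537 L × 0.3633 mol/L = 9.217 × 10^-3 mol
From the 1:2 stoichiometry, n(H2SO4) = 1/2 × 9.217 × 10^-3 = 4.608 × 10^-3 mol
V(H2SO4) = 4.608 × 10^-3 mol / 0.2748 mol/L = 0.01677 L = 16.77 mL

16.77 mL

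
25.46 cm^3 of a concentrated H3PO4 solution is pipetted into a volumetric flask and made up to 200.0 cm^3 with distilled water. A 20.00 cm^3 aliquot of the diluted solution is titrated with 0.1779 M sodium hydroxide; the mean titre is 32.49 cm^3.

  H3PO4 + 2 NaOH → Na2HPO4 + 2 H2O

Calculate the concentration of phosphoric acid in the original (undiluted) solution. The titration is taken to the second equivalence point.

1.135 M

n(NaOH) = 0.03249 × 0.1779 = 5.780 × 10^-3 mol
From the 1:2 ratio, n(H3PO4) in the aliquot = 1/2 × 5.780 × 10^-3 = 2.890 × 10^-3 mol
[H3PO4]_dilute = 2.890 × 10^-3 / 0.02000 = 0.1445 mol/L
Dilution factor = 200.0 / 25.46 = 7.855
[H3PO4]_stock = 0.1445 × 7.855 = 1.135 mol/L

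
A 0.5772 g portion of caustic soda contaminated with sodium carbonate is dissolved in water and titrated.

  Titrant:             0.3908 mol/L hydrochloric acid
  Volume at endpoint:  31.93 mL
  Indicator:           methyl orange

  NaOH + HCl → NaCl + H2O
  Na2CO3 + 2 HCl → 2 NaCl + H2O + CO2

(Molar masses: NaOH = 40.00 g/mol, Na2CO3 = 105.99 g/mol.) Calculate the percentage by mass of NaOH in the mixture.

n(HCl) = 0.03193 × 0.3908 = 0.01248 mol
Let x = n(NaOH), y = n(Na2CO3).
Titrant: 1x + 2y = 0.01248;  mass: 40.00x + 105.99y = 0.5772
Solving, x = 6.471 × 10^-3 mol, y = 3.004 × 10^-3 mol
mass of NaOH = 6.471 × 10^-3 × 40.00 = 0.2588 g
% NaOH = 0.2588 / 0.5772 × 100 = 44.84 %

44.84 %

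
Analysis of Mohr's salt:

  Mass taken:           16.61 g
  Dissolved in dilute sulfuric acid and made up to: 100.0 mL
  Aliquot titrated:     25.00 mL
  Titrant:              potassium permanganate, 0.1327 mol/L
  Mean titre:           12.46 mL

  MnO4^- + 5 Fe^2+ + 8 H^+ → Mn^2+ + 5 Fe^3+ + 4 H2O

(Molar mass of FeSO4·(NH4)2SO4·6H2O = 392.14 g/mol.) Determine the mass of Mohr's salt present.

12.97 g

n(KMnO4) per titration = 0.01246 × 0.1327 = 1.653 × 10^-3 mol
From the 5:1 ratio, n(FeSO4·(NH4)2SO4·6H2O) in each aliquot = 5/1 × 1.653 × 10^-3 = 8.267 × 10^-3 mol
n(FeSO4·(NH4)2SO4·6H2O) in the whole flask = 8.267 × 10^-3 × 100.0/25.00 = 0.03307 mol
mass of FeSO4·(NH4)2SO4·6H2O = 0.03307 × 392.14 = 12.97 g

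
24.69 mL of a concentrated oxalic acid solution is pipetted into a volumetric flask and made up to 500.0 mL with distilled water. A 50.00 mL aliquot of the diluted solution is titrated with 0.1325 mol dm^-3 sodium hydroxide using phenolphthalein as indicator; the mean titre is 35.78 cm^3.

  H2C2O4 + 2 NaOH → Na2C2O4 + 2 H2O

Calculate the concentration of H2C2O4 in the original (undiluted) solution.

0.9601 mol/L

n(NaOH) = 0.03578 × 0.1325 = 4.741 × 10^-3 mol
From the 1:2 ratio, n(H2C2O4) in the aliquot = 1/2 × 4.741 × 10^-3 = 2.370 × 10^-3 mol
[H2C2O4]_dilute = 2.370 × 10^-3 / 0.05000 = 0.04741 mol/L
Dilution factor = 500.0 / 24.69 = 20.25
[H2C2O4]_stock = 0.04741 × 20.25 = 0.9601 mol/L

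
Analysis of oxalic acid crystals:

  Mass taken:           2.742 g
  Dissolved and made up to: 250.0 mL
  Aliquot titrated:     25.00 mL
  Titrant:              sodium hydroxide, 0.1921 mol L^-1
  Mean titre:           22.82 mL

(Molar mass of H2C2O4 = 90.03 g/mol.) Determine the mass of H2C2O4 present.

1.973 g

H2C2O4 + 2 NaOH → Na2C2O4 + 2 H2O
n(NaOH) per titration = 0.02282 × 0.1921 = 4.384 × 10^-3 mol
From the 1:2 ratio, n(H2C2O4) in each aliquot = 1/2 × 4.384 × 10^-3 = 2.192 × 10^-3 mol
n(H2C2O4) in the whole flask = 2.192 × 10^-3 × 250.0/25.00 = 0.02192 mol
mass of H2C2O4 = 0.02192 × 90.03 = 1.973 g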